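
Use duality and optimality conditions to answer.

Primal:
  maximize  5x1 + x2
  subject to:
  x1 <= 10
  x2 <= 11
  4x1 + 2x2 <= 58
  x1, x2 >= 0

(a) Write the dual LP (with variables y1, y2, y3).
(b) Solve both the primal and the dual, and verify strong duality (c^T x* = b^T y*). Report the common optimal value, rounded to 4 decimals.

The standard primal-dual pair for 'max c^T x s.t. A x <= b, x >= 0' is:
  Dual:  min b^T y  s.t.  A^T y >= c,  y >= 0.

So the dual LP is:
  minimize  10y1 + 11y2 + 58y3
  subject to:
    y1 + 4y3 >= 5
    y2 + 2y3 >= 1
    y1, y2, y3 >= 0

Solving the primal: x* = (10, 9).
  primal value c^T x* = 59.
Solving the dual: y* = (3, 0, 0.5).
  dual value b^T y* = 59.
Strong duality: c^T x* = b^T y*. Confirmed.

59


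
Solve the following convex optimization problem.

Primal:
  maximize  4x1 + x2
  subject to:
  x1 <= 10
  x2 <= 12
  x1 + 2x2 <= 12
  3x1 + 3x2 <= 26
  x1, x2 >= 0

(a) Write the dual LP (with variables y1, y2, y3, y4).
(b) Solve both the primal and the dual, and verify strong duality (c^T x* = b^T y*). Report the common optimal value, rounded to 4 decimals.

The standard primal-dual pair for 'max c^T x s.t. A x <= b, x >= 0' is:
  Dual:  min b^T y  s.t.  A^T y >= c,  y >= 0.

So the dual LP is:
  minimize  10y1 + 12y2 + 12y3 + 26y4
  subject to:
    y1 + y3 + 3y4 >= 4
    y2 + 2y3 + 3y4 >= 1
    y1, y2, y3, y4 >= 0

Solving the primal: x* = (8.6667, 0).
  primal value c^T x* = 34.6667.
Solving the dual: y* = (0, 0, 0, 1.3333).
  dual value b^T y* = 34.6667.
Strong duality: c^T x* = b^T y*. Confirmed.

34.6667


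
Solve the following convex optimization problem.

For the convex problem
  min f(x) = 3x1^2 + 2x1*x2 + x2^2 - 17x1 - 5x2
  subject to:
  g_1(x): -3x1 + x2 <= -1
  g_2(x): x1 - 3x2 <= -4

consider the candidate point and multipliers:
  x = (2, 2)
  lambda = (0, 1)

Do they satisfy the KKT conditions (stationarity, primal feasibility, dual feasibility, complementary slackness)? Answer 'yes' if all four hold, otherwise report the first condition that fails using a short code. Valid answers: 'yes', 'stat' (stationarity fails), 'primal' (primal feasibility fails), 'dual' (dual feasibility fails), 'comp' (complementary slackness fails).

Gradient of f: grad f(x) = Q x + c = (-1, 3)
Constraint values g_i(x) = a_i^T x - b_i:
  g_1((2, 2)) = -3
  g_2((2, 2)) = 0
Stationarity residual: grad f(x) + sum_i lambda_i a_i = (0, 0)
  -> stationarity OK
Primal feasibility (all g_i <= 0): OK
Dual feasibility (all lambda_i >= 0): OK
Complementary slackness (lambda_i * g_i(x) = 0 for all i): OK

Verdict: yes, KKT holds.

yes


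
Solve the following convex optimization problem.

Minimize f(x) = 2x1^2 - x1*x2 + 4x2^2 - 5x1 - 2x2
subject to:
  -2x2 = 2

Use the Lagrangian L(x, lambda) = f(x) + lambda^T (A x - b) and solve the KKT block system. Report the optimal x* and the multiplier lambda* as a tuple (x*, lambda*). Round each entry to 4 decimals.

Form the Lagrangian:
  L(x, lambda) = (1/2) x^T Q x + c^T x + lambda^T (A x - b)
Stationarity (grad_x L = 0): Q x + c + A^T lambda = 0.
Primal feasibility: A x = b.

This gives the KKT block system:
  [ Q   A^T ] [ x     ]   [-c ]
  [ A    0  ] [ lambda ] = [ b ]

Solving the linear system:
  x*      = (1, -1)
  lambda* = (-5.5)
  f(x*)   = 4

x* = (1, -1), lambda* = (-5.5)


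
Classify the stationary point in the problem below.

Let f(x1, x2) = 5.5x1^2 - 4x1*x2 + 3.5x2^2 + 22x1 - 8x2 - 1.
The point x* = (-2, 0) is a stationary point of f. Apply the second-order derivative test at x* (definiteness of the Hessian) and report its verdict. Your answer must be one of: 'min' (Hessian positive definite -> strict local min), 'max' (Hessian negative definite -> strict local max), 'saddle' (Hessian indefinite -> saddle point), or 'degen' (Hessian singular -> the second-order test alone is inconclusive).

Compute the Hessian H = grad^2 f:
  H = [[11, -4], [-4, 7]]
Verify stationarity: grad f(x*) = H x* + g = (0, 0).
Eigenvalues of H: 4.5279, 13.4721.
Both eigenvalues > 0, so H is positive definite -> x* is a strict local min.

min


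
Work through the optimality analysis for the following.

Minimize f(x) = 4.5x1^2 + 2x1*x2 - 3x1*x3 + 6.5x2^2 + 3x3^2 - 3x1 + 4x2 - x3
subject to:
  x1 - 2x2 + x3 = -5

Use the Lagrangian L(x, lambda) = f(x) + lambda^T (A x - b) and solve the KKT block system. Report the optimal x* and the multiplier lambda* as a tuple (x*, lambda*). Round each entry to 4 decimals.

Form the Lagrangian:
  L(x, lambda) = (1/2) x^T Q x + c^T x + lambda^T (A x - b)
Stationarity (grad_x L = 0): Q x + c + A^T lambda = 0.
Primal feasibility: A x = b.

This gives the KKT block system:
  [ Q   A^T ] [ x     ]   [-c ]
  [ A    0  ] [ lambda ] = [ b ]

Solving the linear system:
  x*      = (-1.2726, 1.0173, -1.6929)
  lambda* = (7.3397)
  f(x*)   = 23.1392

x* = (-1.2726, 1.0173, -1.6929), lambda* = (7.3397)


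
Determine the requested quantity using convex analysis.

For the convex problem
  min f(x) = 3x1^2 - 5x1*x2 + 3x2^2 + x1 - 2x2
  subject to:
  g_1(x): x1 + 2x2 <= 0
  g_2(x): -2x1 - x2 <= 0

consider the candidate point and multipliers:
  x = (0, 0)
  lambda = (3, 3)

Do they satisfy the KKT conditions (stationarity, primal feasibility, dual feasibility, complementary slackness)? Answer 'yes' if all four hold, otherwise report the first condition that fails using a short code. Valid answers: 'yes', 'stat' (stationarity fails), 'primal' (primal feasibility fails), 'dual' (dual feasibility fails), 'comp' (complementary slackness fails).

Gradient of f: grad f(x) = Q x + c = (1, -2)
Constraint values g_i(x) = a_i^T x - b_i:
  g_1((0, 0)) = 0
  g_2((0, 0)) = 0
Stationarity residual: grad f(x) + sum_i lambda_i a_i = (-2, 1)
  -> stationarity FAILS
Primal feasibility (all g_i <= 0): OK
Dual feasibility (all lambda_i >= 0): OK
Complementary slackness (lambda_i * g_i(x) = 0 for all i): OK

Verdict: the first failing condition is stationarity -> stat.

stat


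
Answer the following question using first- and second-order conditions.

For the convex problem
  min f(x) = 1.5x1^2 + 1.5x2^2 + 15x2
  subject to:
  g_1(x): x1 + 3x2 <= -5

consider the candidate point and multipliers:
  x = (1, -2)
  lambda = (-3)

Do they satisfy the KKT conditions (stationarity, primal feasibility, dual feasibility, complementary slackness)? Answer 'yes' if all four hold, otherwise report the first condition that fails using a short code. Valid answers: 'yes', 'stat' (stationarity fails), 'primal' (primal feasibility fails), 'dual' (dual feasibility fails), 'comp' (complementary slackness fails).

Gradient of f: grad f(x) = Q x + c = (3, 9)
Constraint values g_i(x) = a_i^T x - b_i:
  g_1((1, -2)) = 0
Stationarity residual: grad f(x) + sum_i lambda_i a_i = (0, 0)
  -> stationarity OK
Primal feasibility (all g_i <= 0): OK
Dual feasibility (all lambda_i >= 0): FAILS
Complementary slackness (lambda_i * g_i(x) = 0 for all i): OK

Verdict: the first failing condition is dual_feasibility -> dual.

dual


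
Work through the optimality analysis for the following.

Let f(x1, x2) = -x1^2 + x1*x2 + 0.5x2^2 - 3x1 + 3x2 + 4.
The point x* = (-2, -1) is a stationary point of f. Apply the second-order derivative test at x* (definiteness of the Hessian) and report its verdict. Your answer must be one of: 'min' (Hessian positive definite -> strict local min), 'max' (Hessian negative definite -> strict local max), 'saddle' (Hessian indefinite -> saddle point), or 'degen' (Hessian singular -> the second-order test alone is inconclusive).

Compute the Hessian H = grad^2 f:
  H = [[-2, 1], [1, 1]]
Verify stationarity: grad f(x*) = H x* + g = (0, 0).
Eigenvalues of H: -2.3028, 1.3028.
Eigenvalues have mixed signs, so H is indefinite -> x* is a saddle point.

saddle


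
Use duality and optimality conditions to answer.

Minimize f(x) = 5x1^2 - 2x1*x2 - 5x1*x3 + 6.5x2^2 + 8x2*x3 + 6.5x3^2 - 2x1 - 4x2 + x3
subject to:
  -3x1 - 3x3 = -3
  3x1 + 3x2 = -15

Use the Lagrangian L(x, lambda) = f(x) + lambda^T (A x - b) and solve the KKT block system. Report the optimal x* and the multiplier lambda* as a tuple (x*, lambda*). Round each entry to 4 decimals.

Form the Lagrangian:
  L(x, lambda) = (1/2) x^T Q x + c^T x + lambda^T (A x - b)
Stationarity (grad_x L = 0): Q x + c + A^T lambda = 0.
Primal feasibility: A x = b.

This gives the KKT block system:
  [ Q   A^T ] [ x     ]   [-c ]
  [ A    0  ] [ lambda ] = [ b ]

Solving the linear system:
  x*      = (-1.3636, -3.6364, 2.3636)
  lambda* = (3.1515, 9.8788)
  f(x*)   = 88.6364

x* = (-1.3636, -3.6364, 2.3636), lambda* = (3.1515, 9.8788)


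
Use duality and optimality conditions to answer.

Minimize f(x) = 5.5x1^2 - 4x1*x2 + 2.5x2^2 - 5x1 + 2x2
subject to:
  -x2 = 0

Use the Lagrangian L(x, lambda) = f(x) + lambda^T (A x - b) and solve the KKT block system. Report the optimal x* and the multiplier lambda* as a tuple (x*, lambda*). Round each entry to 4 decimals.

Form the Lagrangian:
  L(x, lambda) = (1/2) x^T Q x + c^T x + lambda^T (A x - b)
Stationarity (grad_x L = 0): Q x + c + A^T lambda = 0.
Primal feasibility: A x = b.

This gives the KKT block system:
  [ Q   A^T ] [ x     ]   [-c ]
  [ A    0  ] [ lambda ] = [ b ]

Solving the linear system:
  x*      = (0.4545, 0)
  lambda* = (0.1818)
  f(x*)   = -1.1364

x* = (0.4545, 0), lambda* = (0.1818)


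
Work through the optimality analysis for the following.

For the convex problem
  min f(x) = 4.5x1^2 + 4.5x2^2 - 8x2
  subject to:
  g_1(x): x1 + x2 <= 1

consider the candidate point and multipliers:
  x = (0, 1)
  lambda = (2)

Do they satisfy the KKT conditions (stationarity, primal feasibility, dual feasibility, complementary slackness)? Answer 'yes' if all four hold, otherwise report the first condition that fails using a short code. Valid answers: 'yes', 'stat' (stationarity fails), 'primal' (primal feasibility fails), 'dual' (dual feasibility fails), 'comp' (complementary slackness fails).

Gradient of f: grad f(x) = Q x + c = (0, 1)
Constraint values g_i(x) = a_i^T x - b_i:
  g_1((0, 1)) = 0
Stationarity residual: grad f(x) + sum_i lambda_i a_i = (2, 3)
  -> stationarity FAILS
Primal feasibility (all g_i <= 0): OK
Dual feasibility (all lambda_i >= 0): OK
Complementary slackness (lambda_i * g_i(x) = 0 for all i): OK

Verdict: the first failing condition is stationarity -> stat.

stat


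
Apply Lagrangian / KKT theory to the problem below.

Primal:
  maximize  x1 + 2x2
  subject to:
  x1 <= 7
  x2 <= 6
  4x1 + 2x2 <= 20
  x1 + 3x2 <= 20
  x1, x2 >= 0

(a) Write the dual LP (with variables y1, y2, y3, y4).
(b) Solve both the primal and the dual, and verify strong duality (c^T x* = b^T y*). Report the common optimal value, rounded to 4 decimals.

The standard primal-dual pair for 'max c^T x s.t. A x <= b, x >= 0' is:
  Dual:  min b^T y  s.t.  A^T y >= c,  y >= 0.

So the dual LP is:
  minimize  7y1 + 6y2 + 20y3 + 20y4
  subject to:
    y1 + 4y3 + y4 >= 1
    y2 + 2y3 + 3y4 >= 2
    y1, y2, y3, y4 >= 0

Solving the primal: x* = (2, 6).
  primal value c^T x* = 14.
Solving the dual: y* = (0, 1.5, 0.25, 0).
  dual value b^T y* = 14.
Strong duality: c^T x* = b^T y*. Confirmed.

14


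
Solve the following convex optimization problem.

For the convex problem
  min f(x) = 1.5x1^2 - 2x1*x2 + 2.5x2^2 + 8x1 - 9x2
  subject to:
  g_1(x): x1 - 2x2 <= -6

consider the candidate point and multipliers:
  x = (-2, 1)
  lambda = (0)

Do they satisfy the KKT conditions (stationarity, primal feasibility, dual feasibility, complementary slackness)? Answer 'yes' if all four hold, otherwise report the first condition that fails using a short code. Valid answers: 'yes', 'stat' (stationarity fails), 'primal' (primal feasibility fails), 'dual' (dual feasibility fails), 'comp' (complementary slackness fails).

Gradient of f: grad f(x) = Q x + c = (0, 0)
Constraint values g_i(x) = a_i^T x - b_i:
  g_1((-2, 1)) = 2
Stationarity residual: grad f(x) + sum_i lambda_i a_i = (0, 0)
  -> stationarity OK
Primal feasibility (all g_i <= 0): FAILS
Dual feasibility (all lambda_i >= 0): OK
Complementary slackness (lambda_i * g_i(x) = 0 for all i): OK

Verdict: the first failing condition is primal_feasibility -> primal.

primal


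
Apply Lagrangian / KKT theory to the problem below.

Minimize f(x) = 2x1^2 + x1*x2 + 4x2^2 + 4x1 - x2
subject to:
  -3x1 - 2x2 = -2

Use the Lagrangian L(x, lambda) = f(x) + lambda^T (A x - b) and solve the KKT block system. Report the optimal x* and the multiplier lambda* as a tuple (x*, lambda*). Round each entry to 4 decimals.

Form the Lagrangian:
  L(x, lambda) = (1/2) x^T Q x + c^T x + lambda^T (A x - b)
Stationarity (grad_x L = 0): Q x + c + A^T lambda = 0.
Primal feasibility: A x = b.

This gives the KKT block system:
  [ Q   A^T ] [ x     ]   [-c ]
  [ A    0  ] [ lambda ] = [ b ]

Solving the linear system:
  x*      = (0.2895, 0.5658)
  lambda* = (1.9079)
  f(x*)   = 2.2039

x* = (0.2895, 0.5658), lambda* = (1.9079)


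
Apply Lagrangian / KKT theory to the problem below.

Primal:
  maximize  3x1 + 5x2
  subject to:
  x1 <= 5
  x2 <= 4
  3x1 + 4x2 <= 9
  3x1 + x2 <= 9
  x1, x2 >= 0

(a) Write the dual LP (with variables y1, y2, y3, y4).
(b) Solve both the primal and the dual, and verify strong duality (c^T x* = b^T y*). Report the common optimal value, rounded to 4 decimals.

The standard primal-dual pair for 'max c^T x s.t. A x <= b, x >= 0' is:
  Dual:  min b^T y  s.t.  A^T y >= c,  y >= 0.

So the dual LP is:
  minimize  5y1 + 4y2 + 9y3 + 9y4
  subject to:
    y1 + 3y3 + 3y4 >= 3
    y2 + 4y3 + y4 >= 5
    y1, y2, y3, y4 >= 0

Solving the primal: x* = (0, 2.25).
  primal value c^T x* = 11.25.
Solving the dual: y* = (0, 0, 1.25, 0).
  dual value b^T y* = 11.25.
Strong duality: c^T x* = b^T y*. Confirmed.

11.25


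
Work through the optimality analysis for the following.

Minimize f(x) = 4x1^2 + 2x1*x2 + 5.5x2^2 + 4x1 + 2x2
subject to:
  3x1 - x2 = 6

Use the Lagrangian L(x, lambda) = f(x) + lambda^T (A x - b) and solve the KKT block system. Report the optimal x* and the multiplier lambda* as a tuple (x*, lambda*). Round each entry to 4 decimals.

Form the Lagrangian:
  L(x, lambda) = (1/2) x^T Q x + c^T x + lambda^T (A x - b)
Stationarity (grad_x L = 0): Q x + c + A^T lambda = 0.
Primal feasibility: A x = b.

This gives the KKT block system:
  [ Q   A^T ] [ x     ]   [-c ]
  [ A    0  ] [ lambda ] = [ b ]

Solving the linear system:
  x*      = (1.6807, -0.958)
  lambda* = (-5.1765)
  f(x*)   = 17.9328

x* = (1.6807, -0.958), lambda* = (-5.1765)


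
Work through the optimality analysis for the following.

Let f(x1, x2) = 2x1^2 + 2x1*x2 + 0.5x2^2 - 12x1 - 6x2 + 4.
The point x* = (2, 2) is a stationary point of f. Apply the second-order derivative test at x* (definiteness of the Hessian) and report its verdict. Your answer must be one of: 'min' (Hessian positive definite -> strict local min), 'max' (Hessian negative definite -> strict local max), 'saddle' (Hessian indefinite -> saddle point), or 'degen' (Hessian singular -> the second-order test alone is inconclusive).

Compute the Hessian H = grad^2 f:
  H = [[4, 2], [2, 1]]
Verify stationarity: grad f(x*) = H x* + g = (0, 0).
Eigenvalues of H: 0, 5.
H has a zero eigenvalue (singular; positive semidefinite but not definite), so H is neither positive definite, negative definite, nor indefinite. The second-order test alone is inconclusive -> degen.
(Indeed, f is constant along the null direction of H through x*, so x* is not a strict local extremum.)

degen


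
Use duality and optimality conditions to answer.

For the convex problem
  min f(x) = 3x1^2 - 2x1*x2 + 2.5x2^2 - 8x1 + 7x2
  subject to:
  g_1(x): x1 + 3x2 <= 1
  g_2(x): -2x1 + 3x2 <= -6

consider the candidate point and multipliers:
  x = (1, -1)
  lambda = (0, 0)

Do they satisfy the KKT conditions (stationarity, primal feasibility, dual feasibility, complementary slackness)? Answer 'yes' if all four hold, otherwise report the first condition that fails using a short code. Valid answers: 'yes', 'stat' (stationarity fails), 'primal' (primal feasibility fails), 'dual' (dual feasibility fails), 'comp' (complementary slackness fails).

Gradient of f: grad f(x) = Q x + c = (0, 0)
Constraint values g_i(x) = a_i^T x - b_i:
  g_1((1, -1)) = -3
  g_2((1, -1)) = 1
Stationarity residual: grad f(x) + sum_i lambda_i a_i = (0, 0)
  -> stationarity OK
Primal feasibility (all g_i <= 0): FAILS
Dual feasibility (all lambda_i >= 0): OK
Complementary slackness (lambda_i * g_i(x) = 0 for all i): OK

Verdict: the first failing condition is primal_feasibility -> primal.

primal


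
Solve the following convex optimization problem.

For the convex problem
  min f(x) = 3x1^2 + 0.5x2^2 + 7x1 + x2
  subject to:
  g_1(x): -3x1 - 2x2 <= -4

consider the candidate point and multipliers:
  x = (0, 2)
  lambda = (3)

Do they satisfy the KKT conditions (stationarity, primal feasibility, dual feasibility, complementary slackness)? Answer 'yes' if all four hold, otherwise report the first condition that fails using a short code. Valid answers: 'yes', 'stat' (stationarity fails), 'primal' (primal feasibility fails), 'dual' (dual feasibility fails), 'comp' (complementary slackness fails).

Gradient of f: grad f(x) = Q x + c = (7, 3)
Constraint values g_i(x) = a_i^T x - b_i:
  g_1((0, 2)) = 0
Stationarity residual: grad f(x) + sum_i lambda_i a_i = (-2, -3)
  -> stationarity FAILS
Primal feasibility (all g_i <= 0): OK
Dual feasibility (all lambda_i >= 0): OK
Complementary slackness (lambda_i * g_i(x) = 0 for all i): OK

Verdict: the first failing condition is stationarity -> stat.

stat


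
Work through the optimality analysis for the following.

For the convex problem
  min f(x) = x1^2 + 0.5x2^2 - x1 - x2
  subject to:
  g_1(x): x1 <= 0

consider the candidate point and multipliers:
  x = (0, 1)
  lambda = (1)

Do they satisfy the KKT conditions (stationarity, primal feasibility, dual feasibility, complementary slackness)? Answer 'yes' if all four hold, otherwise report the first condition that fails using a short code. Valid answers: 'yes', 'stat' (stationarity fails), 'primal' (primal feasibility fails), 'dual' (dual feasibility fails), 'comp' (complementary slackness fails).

Gradient of f: grad f(x) = Q x + c = (-1, 0)
Constraint values g_i(x) = a_i^T x - b_i:
  g_1((0, 1)) = 0
Stationarity residual: grad f(x) + sum_i lambda_i a_i = (0, 0)
  -> stationarity OK
Primal feasibility (all g_i <= 0): OK
Dual feasibility (all lambda_i >= 0): OK
Complementary slackness (lambda_i * g_i(x) = 0 for all i): OK

Verdict: yes, KKT holds.

yes


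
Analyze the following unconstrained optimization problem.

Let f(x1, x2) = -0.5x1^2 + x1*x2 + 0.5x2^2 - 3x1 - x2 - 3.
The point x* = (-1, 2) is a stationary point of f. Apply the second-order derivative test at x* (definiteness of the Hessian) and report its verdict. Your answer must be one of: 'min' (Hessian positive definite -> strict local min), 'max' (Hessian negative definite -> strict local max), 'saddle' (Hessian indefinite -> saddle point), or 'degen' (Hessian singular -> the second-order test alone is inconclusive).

Compute the Hessian H = grad^2 f:
  H = [[-1, 1], [1, 1]]
Verify stationarity: grad f(x*) = H x* + g = (0, 0).
Eigenvalues of H: -1.4142, 1.4142.
Eigenvalues have mixed signs, so H is indefinite -> x* is a saddle point.

saddle


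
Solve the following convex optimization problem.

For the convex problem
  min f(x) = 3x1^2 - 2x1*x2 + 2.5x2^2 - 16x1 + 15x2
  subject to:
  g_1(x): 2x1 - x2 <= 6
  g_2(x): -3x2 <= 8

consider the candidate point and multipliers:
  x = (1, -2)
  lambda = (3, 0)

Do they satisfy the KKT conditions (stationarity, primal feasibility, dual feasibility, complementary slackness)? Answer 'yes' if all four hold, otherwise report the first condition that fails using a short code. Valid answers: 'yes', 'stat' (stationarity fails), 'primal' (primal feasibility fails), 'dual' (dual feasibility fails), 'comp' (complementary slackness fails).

Gradient of f: grad f(x) = Q x + c = (-6, 3)
Constraint values g_i(x) = a_i^T x - b_i:
  g_1((1, -2)) = -2
  g_2((1, -2)) = -2
Stationarity residual: grad f(x) + sum_i lambda_i a_i = (0, 0)
  -> stationarity OK
Primal feasibility (all g_i <= 0): OK
Dual feasibility (all lambda_i >= 0): OK
Complementary slackness (lambda_i * g_i(x) = 0 for all i): FAILS

Verdict: the first failing condition is complementary_slackness -> comp.

comp


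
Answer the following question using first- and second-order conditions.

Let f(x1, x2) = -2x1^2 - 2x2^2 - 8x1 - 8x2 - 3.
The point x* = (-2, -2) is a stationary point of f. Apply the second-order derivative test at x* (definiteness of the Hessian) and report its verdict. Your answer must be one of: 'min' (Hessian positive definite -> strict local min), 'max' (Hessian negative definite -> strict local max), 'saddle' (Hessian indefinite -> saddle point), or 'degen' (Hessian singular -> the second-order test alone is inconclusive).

Compute the Hessian H = grad^2 f:
  H = [[-4, 0], [0, -4]]
Verify stationarity: grad f(x*) = H x* + g = (0, 0).
Eigenvalues of H: -4, -4.
Both eigenvalues < 0, so H is negative definite -> x* is a strict local max.

max


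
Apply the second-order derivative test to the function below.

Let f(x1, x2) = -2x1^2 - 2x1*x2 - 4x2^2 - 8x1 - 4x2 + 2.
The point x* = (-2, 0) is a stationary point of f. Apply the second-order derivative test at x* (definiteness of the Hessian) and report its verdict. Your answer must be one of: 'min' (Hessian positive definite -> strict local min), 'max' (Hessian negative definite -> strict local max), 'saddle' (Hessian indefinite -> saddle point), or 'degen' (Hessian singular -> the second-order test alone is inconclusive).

Compute the Hessian H = grad^2 f:
  H = [[-4, -2], [-2, -8]]
Verify stationarity: grad f(x*) = H x* + g = (0, 0).
Eigenvalues of H: -8.8284, -3.1716.
Both eigenvalues < 0, so H is negative definite -> x* is a strict local max.

max


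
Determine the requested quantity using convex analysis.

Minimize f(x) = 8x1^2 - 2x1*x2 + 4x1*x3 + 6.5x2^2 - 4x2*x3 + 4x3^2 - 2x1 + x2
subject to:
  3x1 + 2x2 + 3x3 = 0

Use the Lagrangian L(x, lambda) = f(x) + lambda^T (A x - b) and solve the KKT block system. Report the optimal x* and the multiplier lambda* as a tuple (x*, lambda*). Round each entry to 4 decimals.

Form the Lagrangian:
  L(x, lambda) = (1/2) x^T Q x + c^T x + lambda^T (A x - b)
Stationarity (grad_x L = 0): Q x + c + A^T lambda = 0.
Primal feasibility: A x = b.

This gives the KKT block system:
  [ Q   A^T ] [ x     ]   [-c ]
  [ A    0  ] [ lambda ] = [ b ]

Solving the linear system:
  x*      = (0.1475, -0.0771, -0.0961)
  lambda* = (-0.0433)
  f(x*)   = -0.1861

x* = (0.1475, -0.0771, -0.0961), lambda* = (-0.0433)


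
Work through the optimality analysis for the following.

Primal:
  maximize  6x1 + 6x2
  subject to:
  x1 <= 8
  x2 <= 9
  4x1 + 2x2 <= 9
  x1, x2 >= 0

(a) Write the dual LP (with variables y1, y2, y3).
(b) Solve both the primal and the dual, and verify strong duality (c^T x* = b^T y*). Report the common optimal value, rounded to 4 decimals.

The standard primal-dual pair for 'max c^T x s.t. A x <= b, x >= 0' is:
  Dual:  min b^T y  s.t.  A^T y >= c,  y >= 0.

So the dual LP is:
  minimize  8y1 + 9y2 + 9y3
  subject to:
    y1 + 4y3 >= 6
    y2 + 2y3 >= 6
    y1, y2, y3 >= 0

Solving the primal: x* = (0, 4.5).
  primal value c^T x* = 27.
Solving the dual: y* = (0, 0, 3).
  dual value b^T y* = 27.
Strong duality: c^T x* = b^T y*. Confirmed.

27


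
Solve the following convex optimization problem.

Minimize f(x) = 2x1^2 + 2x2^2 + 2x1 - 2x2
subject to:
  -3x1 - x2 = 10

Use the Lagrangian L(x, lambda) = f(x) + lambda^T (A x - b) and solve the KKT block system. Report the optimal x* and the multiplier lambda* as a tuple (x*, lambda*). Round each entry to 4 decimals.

Form the Lagrangian:
  L(x, lambda) = (1/2) x^T Q x + c^T x + lambda^T (A x - b)
Stationarity (grad_x L = 0): Q x + c + A^T lambda = 0.
Primal feasibility: A x = b.

This gives the KKT block system:
  [ Q   A^T ] [ x     ]   [-c ]
  [ A    0  ] [ lambda ] = [ b ]

Solving the linear system:
  x*      = (-3.2, -0.4)
  lambda* = (-3.6)
  f(x*)   = 15.2

x* = (-3.2, -0.4), lambda* = (-3.6)


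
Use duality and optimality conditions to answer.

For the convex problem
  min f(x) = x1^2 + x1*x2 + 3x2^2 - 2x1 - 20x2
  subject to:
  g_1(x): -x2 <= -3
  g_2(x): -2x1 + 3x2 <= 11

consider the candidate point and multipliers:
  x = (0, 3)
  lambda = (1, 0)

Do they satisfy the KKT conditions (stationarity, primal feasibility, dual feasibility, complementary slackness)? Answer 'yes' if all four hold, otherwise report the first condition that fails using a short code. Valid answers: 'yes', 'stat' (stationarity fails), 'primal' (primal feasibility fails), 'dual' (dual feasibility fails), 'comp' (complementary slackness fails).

Gradient of f: grad f(x) = Q x + c = (1, -2)
Constraint values g_i(x) = a_i^T x - b_i:
  g_1((0, 3)) = 0
  g_2((0, 3)) = -2
Stationarity residual: grad f(x) + sum_i lambda_i a_i = (1, -3)
  -> stationarity FAILS
Primal feasibility (all g_i <= 0): OK
Dual feasibility (all lambda_i >= 0): OK
Complementary slackness (lambda_i * g_i(x) = 0 for all i): OK

Verdict: the first failing condition is stationarity -> stat.

stat


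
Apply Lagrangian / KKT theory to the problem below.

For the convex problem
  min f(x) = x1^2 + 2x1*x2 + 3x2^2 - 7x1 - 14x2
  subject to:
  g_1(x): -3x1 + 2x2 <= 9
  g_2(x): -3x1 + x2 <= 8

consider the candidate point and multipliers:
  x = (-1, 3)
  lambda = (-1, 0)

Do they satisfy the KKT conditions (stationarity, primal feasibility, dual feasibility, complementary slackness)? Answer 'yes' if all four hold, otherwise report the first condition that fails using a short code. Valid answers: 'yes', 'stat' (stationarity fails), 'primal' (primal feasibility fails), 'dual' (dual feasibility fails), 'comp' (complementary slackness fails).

Gradient of f: grad f(x) = Q x + c = (-3, 2)
Constraint values g_i(x) = a_i^T x - b_i:
  g_1((-1, 3)) = 0
  g_2((-1, 3)) = -2
Stationarity residual: grad f(x) + sum_i lambda_i a_i = (0, 0)
  -> stationarity OK
Primal feasibility (all g_i <= 0): OK
Dual feasibility (all lambda_i >= 0): FAILS
Complementary slackness (lambda_i * g_i(x) = 0 for all i): OK

Verdict: the first failing condition is dual_feasibility -> dual.

dual


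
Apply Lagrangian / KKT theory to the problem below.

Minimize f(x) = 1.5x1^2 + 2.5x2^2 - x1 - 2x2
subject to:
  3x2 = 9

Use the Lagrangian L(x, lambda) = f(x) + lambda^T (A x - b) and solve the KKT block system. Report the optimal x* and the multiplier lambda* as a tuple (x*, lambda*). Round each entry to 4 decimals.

Form the Lagrangian:
  L(x, lambda) = (1/2) x^T Q x + c^T x + lambda^T (A x - b)
Stationarity (grad_x L = 0): Q x + c + A^T lambda = 0.
Primal feasibility: A x = b.

This gives the KKT block system:
  [ Q   A^T ] [ x     ]   [-c ]
  [ A    0  ] [ lambda ] = [ b ]

Solving the linear system:
  x*      = (0.3333, 3)
  lambda* = (-4.3333)
  f(x*)   = 16.3333

x* = (0.3333, 3), lambda* = (-4.3333)


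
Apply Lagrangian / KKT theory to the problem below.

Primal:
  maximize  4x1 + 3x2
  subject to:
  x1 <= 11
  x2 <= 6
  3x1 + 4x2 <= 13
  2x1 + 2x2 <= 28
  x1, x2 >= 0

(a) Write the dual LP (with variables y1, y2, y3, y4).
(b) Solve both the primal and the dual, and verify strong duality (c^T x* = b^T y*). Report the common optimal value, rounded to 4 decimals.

The standard primal-dual pair for 'max c^T x s.t. A x <= b, x >= 0' is:
  Dual:  min b^T y  s.t.  A^T y >= c,  y >= 0.

So the dual LP is:
  minimize  11y1 + 6y2 + 13y3 + 28y4
  subject to:
    y1 + 3y3 + 2y4 >= 4
    y2 + 4y3 + 2y4 >= 3
    y1, y2, y3, y4 >= 0

Solving the primal: x* = (4.3333, 0).
  primal value c^T x* = 17.3333.
Solving the dual: y* = (0, 0, 1.3333, 0).
  dual value b^T y* = 17.3333.
Strong duality: c^T x* = b^T y*. Confirmed.

17.3333


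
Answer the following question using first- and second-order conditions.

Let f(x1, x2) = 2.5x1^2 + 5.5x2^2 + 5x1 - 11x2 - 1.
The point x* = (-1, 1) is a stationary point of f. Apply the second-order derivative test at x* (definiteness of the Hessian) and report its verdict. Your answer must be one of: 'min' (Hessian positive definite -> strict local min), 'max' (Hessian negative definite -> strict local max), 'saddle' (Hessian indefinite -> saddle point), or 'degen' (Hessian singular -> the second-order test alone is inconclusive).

Compute the Hessian H = grad^2 f:
  H = [[5, 0], [0, 11]]
Verify stationarity: grad f(x*) = H x* + g = (0, 0).
Eigenvalues of H: 5, 11.
Both eigenvalues > 0, so H is positive definite -> x* is a strict local min.

min


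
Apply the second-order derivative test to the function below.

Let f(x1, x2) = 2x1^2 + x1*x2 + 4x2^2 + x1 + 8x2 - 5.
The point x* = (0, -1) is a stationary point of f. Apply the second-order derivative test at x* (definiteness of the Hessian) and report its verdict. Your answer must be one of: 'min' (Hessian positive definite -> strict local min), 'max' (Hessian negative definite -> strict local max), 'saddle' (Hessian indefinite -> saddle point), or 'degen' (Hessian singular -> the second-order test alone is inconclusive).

Compute the Hessian H = grad^2 f:
  H = [[4, 1], [1, 8]]
Verify stationarity: grad f(x*) = H x* + g = (0, 0).
Eigenvalues of H: 3.7639, 8.2361.
Both eigenvalues > 0, so H is positive definite -> x* is a strict local min.

min


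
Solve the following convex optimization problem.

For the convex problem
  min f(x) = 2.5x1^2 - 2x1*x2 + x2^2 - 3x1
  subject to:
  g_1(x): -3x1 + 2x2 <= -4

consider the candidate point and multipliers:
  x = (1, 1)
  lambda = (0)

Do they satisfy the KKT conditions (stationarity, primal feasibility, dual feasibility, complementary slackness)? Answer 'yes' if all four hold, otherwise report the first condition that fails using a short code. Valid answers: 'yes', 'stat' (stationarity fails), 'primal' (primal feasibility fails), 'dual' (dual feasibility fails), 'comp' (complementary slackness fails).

Gradient of f: grad f(x) = Q x + c = (0, 0)
Constraint values g_i(x) = a_i^T x - b_i:
  g_1((1, 1)) = 3
Stationarity residual: grad f(x) + sum_i lambda_i a_i = (0, 0)
  -> stationarity OK
Primal feasibility (all g_i <= 0): FAILS
Dual feasibility (all lambda_i >= 0): OK
Complementary slackness (lambda_i * g_i(x) = 0 for all i): OK

Verdict: the first failing condition is primal_feasibility -> primal.

primal


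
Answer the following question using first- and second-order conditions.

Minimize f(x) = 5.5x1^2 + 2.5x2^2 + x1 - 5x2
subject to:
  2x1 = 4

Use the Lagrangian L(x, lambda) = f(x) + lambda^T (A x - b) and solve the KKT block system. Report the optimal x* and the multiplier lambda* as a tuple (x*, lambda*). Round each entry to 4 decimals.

Form the Lagrangian:
  L(x, lambda) = (1/2) x^T Q x + c^T x + lambda^T (A x - b)
Stationarity (grad_x L = 0): Q x + c + A^T lambda = 0.
Primal feasibility: A x = b.

This gives the KKT block system:
  [ Q   A^T ] [ x     ]   [-c ]
  [ A    0  ] [ lambda ] = [ b ]

Solving the linear system:
  x*      = (2, 1)
  lambda* = (-11.5)
  f(x*)   = 21.5

x* = (2, 1), lambda* = (-11.5)


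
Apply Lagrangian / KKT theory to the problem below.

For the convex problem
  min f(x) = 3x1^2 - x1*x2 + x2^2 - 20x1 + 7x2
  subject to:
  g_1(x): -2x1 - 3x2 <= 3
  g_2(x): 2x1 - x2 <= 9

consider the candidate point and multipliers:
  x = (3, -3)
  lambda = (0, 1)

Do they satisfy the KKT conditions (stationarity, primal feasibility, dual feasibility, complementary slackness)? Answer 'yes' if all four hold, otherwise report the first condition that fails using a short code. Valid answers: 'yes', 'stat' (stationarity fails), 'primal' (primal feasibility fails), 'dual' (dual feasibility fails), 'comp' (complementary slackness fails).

Gradient of f: grad f(x) = Q x + c = (1, -2)
Constraint values g_i(x) = a_i^T x - b_i:
  g_1((3, -3)) = 0
  g_2((3, -3)) = 0
Stationarity residual: grad f(x) + sum_i lambda_i a_i = (3, -3)
  -> stationarity FAILS
Primal feasibility (all g_i <= 0): OK
Dual feasibility (all lambda_i >= 0): OK
Complementary slackness (lambda_i * g_i(x) = 0 for all i): OK

Verdict: the first failing condition is stationarity -> stat.

stat


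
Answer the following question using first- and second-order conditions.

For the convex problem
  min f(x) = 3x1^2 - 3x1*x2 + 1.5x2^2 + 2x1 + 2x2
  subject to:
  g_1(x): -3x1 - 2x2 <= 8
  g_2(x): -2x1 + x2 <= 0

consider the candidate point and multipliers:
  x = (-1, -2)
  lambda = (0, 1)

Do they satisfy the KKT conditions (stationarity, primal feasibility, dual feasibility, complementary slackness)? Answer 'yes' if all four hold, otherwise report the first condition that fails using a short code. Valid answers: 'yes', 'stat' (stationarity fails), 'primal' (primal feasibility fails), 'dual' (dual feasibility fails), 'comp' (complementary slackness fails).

Gradient of f: grad f(x) = Q x + c = (2, -1)
Constraint values g_i(x) = a_i^T x - b_i:
  g_1((-1, -2)) = -1
  g_2((-1, -2)) = 0
Stationarity residual: grad f(x) + sum_i lambda_i a_i = (0, 0)
  -> stationarity OK
Primal feasibility (all g_i <= 0): OK
Dual feasibility (all lambda_i >= 0): OK
Complementary slackness (lambda_i * g_i(x) = 0 for all i): OK

Verdict: yes, KKT holds.

yes


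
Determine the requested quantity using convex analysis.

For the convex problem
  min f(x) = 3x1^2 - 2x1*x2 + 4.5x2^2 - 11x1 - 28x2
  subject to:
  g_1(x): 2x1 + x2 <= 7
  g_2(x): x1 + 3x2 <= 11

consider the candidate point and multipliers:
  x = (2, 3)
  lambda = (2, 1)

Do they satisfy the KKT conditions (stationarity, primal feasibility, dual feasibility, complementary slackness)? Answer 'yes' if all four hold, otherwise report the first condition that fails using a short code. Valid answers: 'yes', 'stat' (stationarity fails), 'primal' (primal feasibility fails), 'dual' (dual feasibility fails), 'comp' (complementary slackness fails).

Gradient of f: grad f(x) = Q x + c = (-5, -5)
Constraint values g_i(x) = a_i^T x - b_i:
  g_1((2, 3)) = 0
  g_2((2, 3)) = 0
Stationarity residual: grad f(x) + sum_i lambda_i a_i = (0, 0)
  -> stationarity OK
Primal feasibility (all g_i <= 0): OK
Dual feasibility (all lambda_i >= 0): OK
Complementary slackness (lambda_i * g_i(x) = 0 for all i): OK

Verdict: yes, KKT holds.

yes


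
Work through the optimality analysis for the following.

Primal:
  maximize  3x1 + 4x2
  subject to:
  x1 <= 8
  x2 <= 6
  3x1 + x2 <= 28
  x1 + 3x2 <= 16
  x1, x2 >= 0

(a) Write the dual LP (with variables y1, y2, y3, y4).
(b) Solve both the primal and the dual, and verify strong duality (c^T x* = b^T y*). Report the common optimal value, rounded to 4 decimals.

The standard primal-dual pair for 'max c^T x s.t. A x <= b, x >= 0' is:
  Dual:  min b^T y  s.t.  A^T y >= c,  y >= 0.

So the dual LP is:
  minimize  8y1 + 6y2 + 28y3 + 16y4
  subject to:
    y1 + 3y3 + y4 >= 3
    y2 + y3 + 3y4 >= 4
    y1, y2, y3, y4 >= 0

Solving the primal: x* = (8, 2.6667).
  primal value c^T x* = 34.6667.
Solving the dual: y* = (1.6667, 0, 0, 1.3333).
  dual value b^T y* = 34.6667.
Strong duality: c^T x* = b^T y*. Confirmed.

34.6667


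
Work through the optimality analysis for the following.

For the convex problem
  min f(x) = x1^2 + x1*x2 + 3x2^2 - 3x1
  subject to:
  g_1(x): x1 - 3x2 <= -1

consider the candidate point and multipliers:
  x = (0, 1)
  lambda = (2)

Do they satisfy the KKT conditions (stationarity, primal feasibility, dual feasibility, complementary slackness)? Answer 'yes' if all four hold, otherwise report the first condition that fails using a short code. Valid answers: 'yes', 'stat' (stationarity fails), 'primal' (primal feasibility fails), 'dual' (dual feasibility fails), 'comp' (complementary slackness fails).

Gradient of f: grad f(x) = Q x + c = (-2, 6)
Constraint values g_i(x) = a_i^T x - b_i:
  g_1((0, 1)) = -2
Stationarity residual: grad f(x) + sum_i lambda_i a_i = (0, 0)
  -> stationarity OK
Primal feasibility (all g_i <= 0): OK
Dual feasibility (all lambda_i >= 0): OK
Complementary slackness (lambda_i * g_i(x) = 0 for all i): FAILS

Verdict: the first failing condition is complementary_slackness -> comp.

comp


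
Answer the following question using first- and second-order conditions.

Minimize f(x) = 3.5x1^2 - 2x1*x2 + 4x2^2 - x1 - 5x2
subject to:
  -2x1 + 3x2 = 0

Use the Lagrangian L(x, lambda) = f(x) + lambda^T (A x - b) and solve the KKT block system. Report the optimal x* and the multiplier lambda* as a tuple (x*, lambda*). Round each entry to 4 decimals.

Form the Lagrangian:
  L(x, lambda) = (1/2) x^T Q x + c^T x + lambda^T (A x - b)
Stationarity (grad_x L = 0): Q x + c + A^T lambda = 0.
Primal feasibility: A x = b.

This gives the KKT block system:
  [ Q   A^T ] [ x     ]   [-c ]
  [ A    0  ] [ lambda ] = [ b ]

Solving the linear system:
  x*      = (0.5493, 0.3662)
  lambda* = (1.0563)
  f(x*)   = -1.1901

x* = (0.5493, 0.3662), lambda* = (1.0563)


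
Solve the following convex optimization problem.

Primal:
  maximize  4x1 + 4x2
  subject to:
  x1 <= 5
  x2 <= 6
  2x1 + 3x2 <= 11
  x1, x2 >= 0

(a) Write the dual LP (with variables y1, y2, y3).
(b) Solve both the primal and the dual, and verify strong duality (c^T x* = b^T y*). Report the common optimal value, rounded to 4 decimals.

The standard primal-dual pair for 'max c^T x s.t. A x <= b, x >= 0' is:
  Dual:  min b^T y  s.t.  A^T y >= c,  y >= 0.

So the dual LP is:
  minimize  5y1 + 6y2 + 11y3
  subject to:
    y1 + 2y3 >= 4
    y2 + 3y3 >= 4
    y1, y2, y3 >= 0

Solving the primal: x* = (5, 0.3333).
  primal value c^T x* = 21.3333.
Solving the dual: y* = (1.3333, 0, 1.3333).
  dual value b^T y* = 21.3333.
Strong duality: c^T x* = b^T y*. Confirmed.

21.3333


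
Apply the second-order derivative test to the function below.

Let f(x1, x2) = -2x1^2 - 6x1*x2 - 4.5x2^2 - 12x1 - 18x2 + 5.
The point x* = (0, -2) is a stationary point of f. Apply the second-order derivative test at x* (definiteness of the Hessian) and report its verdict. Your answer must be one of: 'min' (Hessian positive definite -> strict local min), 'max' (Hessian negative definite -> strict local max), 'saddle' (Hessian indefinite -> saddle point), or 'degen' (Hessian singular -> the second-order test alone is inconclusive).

Compute the Hessian H = grad^2 f:
  H = [[-4, -6], [-6, -9]]
Verify stationarity: grad f(x*) = H x* + g = (0, 0).
Eigenvalues of H: -13, 0.
H has a zero eigenvalue (singular; negative semidefinite but not definite), so H is neither positive definite, negative definite, nor indefinite. The second-order test alone is inconclusive -> degen.
(Indeed, f is constant along the null direction of H through x*, so x* is not a strict local extremum.)

degen


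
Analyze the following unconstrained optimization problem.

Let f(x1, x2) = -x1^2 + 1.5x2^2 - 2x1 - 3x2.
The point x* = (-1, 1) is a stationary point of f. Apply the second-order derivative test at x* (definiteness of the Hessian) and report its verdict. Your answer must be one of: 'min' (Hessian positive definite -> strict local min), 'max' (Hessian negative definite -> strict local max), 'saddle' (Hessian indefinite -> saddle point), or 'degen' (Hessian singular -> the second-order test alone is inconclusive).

Compute the Hessian H = grad^2 f:
  H = [[-2, 0], [0, 3]]
Verify stationarity: grad f(x*) = H x* + g = (0, 0).
Eigenvalues of H: -2, 3.
Eigenvalues have mixed signs, so H is indefinite -> x* is a saddle point.

saddle


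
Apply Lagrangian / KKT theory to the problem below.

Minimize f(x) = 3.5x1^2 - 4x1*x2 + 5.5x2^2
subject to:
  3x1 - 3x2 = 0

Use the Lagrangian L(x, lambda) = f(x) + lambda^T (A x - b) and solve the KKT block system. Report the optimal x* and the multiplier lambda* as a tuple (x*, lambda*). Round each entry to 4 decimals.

Form the Lagrangian:
  L(x, lambda) = (1/2) x^T Q x + c^T x + lambda^T (A x - b)
Stationarity (grad_x L = 0): Q x + c + A^T lambda = 0.
Primal feasibility: A x = b.

This gives the KKT block system:
  [ Q   A^T ] [ x     ]   [-c ]
  [ A    0  ] [ lambda ] = [ b ]

Solving the linear system:
  x*      = (0, 0)
  lambda* = (0)
  f(x*)   = 0

x* = (0, 0), lambda* = (0)


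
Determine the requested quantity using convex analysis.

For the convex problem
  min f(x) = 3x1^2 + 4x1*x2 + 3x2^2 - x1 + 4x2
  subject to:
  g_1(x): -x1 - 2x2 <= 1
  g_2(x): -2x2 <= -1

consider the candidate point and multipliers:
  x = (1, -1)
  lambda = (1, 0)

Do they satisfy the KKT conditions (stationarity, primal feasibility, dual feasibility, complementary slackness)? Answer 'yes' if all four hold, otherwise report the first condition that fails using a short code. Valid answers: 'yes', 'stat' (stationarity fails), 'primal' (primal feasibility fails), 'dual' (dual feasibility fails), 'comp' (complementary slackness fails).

Gradient of f: grad f(x) = Q x + c = (1, 2)
Constraint values g_i(x) = a_i^T x - b_i:
  g_1((1, -1)) = 0
  g_2((1, -1)) = 3
Stationarity residual: grad f(x) + sum_i lambda_i a_i = (0, 0)
  -> stationarity OK
Primal feasibility (all g_i <= 0): FAILS
Dual feasibility (all lambda_i >= 0): OK
Complementary slackness (lambda_i * g_i(x) = 0 for all i): OK

Verdict: the first failing condition is primal_feasibility -> primal.

primal
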